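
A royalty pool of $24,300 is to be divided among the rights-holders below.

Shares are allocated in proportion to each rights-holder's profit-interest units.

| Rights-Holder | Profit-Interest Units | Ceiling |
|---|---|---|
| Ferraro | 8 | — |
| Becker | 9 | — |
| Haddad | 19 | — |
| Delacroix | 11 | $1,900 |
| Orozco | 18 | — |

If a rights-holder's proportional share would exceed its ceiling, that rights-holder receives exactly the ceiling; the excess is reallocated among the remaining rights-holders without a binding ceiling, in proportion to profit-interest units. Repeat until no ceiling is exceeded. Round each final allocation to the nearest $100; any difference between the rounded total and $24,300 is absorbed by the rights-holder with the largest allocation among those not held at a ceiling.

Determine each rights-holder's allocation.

Profit-interest units total: 65.
Proportional shares (ignoring caps): Ferraro 2,990.77; Becker 3,364.62; Haddad 7,103.08; Delacroix 4,112.31; Orozco 6,729.23.
Cap binds for Delacroix ($1,900); remaining pool $22,400 reallocated over remaining profit-interest units 54.
Shares after redistribution: Ferraro 3,318.52 → $3,300; Becker 3,733.33 → $3,700; Haddad 7,881.48 → $7,900; Orozco 7,466.67 → $7,500.

Ferraro: $3,300 · Becker: $3,700 · Haddad: $7,900 · Delacroix: $1,900 · Orozco: $7,500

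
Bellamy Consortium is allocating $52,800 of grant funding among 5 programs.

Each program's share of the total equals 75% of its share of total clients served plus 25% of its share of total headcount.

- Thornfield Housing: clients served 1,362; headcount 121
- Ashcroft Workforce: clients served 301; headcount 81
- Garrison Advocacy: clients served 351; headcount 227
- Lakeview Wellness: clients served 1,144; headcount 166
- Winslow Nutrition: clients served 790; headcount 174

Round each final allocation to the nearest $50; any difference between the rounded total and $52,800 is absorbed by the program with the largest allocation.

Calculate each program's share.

Thornfield Housing: $15,800 · Ashcroft Workforce: $4,400 · Garrison Advocacy: $7,400 · Lakeview Wellness: $14,300 · Winslow Nutrition: $10,900

Clients served total 3,948; headcount total 769.
Combined weights (75% clients served + 25% headcount): Thornfield Housing 0.2981; Ashcroft Workforce 0.0835; Garrison Advocacy 0.1405; Lakeview Wellness 0.2713; Winslow Nutrition 0.2066.
Pro-rata amounts: Thornfield Housing 15,738.38; Ashcroft Workforce 4,409.53; Garrison Advocacy 7,417.16; Lakeview Wellness 14,324.19; Winslow Nutrition 10,910.75.
After rounding ($50): Thornfield Housing $15,750; Ashcroft Workforce $4,400; Garrison Advocacy $7,400; Lakeview Wellness $14,300; Winslow Nutrition $10,900. Sum = $52,750.
Difference $52,800 − $52,750 = +$50 applied to largest allocation (Thornfield Housing): Thornfield Housing becomes $15,800.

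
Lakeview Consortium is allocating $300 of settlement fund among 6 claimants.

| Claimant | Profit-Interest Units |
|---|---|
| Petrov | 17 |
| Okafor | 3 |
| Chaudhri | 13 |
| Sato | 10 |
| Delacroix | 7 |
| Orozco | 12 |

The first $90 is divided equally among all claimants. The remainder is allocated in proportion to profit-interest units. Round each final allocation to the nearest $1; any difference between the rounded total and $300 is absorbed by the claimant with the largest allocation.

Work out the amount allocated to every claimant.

$90 shared equally gives $15 per claimant.
Remainder $210 by profit-interest units (total 62): Petrov 57.58 → $58; Okafor 10.16 → $10; Chaudhri 44.03 → $44; Sato 33.87 → $34; Delacroix 23.71 → $24; Orozco 40.65 → $41.
Rounding difference −$1 on remainder applied to Petrov.
Totals: Petrov $15 + $57 = $72; Okafor $15 + $10 = $25; Chaudhri $15 + $44 = $59; Sato $15 + $34 = $49; Delacroix $15 + $24 = $39; Orozco $15 + $41 = $56.

Petrov: $72 | Okafor: $25 | Chaudhri: $59 | Sato: $49 | Delacroix: $39 | Orozco: $56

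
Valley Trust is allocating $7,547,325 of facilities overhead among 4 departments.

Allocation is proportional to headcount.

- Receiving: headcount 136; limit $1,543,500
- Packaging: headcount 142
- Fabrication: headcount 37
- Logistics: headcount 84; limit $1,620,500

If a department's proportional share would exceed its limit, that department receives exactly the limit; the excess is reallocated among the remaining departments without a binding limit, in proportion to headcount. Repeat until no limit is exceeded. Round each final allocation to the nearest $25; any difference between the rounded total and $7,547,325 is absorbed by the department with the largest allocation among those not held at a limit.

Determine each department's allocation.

Receiving: $1,543,500 | Packaging: $3,477,275 | Fabrication: $906,050 | Logistics: $1,620,500

Combined headcount = 399.
Unconstrained shares: Receiving 2,572,521.80; Packaging 2,686,015.41; Fabrication 699,877.26; Logistics 1,588,910.53.
Cap binds for Receiving ($1,543,500); residual $6,003,825 reallocated over remaining headcount 263.
Cap binds for Logistics ($1,620,500); residual $4,383,325 reallocated over remaining headcount 179.
Shares after redistribution: Packaging 3,477,274.58 → $3,477,275; Fabrication 906,050.42 → $906,050.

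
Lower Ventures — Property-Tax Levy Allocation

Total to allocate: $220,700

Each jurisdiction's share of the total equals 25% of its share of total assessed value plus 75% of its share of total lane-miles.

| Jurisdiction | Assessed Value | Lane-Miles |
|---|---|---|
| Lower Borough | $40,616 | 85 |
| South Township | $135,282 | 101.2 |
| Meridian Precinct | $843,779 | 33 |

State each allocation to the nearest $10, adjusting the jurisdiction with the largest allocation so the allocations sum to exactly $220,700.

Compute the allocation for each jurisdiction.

Totals — assessed value 1,019,677, lane-miles 219.2.
Combined weights (25% assessed value + 75% lane-miles): Lower Borough 0.3008; South Township 0.3794; Meridian Precinct 0.3198.
Pro-rata amounts: Lower Borough 66,383.99; South Township 83,739.53; Meridian Precinct 70,576.48.
At nearest $10: Lower Borough $66,380; South Township $83,740; Meridian Precinct $70,580. Sum = $220,700.
Rounded total matches; no reconciliation needed.

Lower Borough: $66,380; South Township: $83,740; Meridian Precinct: $70,580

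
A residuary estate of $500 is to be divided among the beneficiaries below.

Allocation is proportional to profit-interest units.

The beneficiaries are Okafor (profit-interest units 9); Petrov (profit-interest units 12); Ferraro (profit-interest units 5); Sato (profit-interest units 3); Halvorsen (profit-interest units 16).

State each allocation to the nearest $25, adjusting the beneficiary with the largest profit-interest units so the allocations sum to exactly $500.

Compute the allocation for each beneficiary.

Okafor: $100 · Petrov: $125 · Ferraro: $50 · Sato: $25 · Halvorsen: $200

Profit-interest units total: 45.
Raw shares: Okafor 9/45 × $500 = 100.00; Petrov 12/45 × $500 = 133.33; Ferraro 5/45 × $500 = 55.56; Sato 3/45 × $500 = 33.33; Halvorsen 16/45 × $500 = 177.78.
Rounded to nearest $25: Okafor $100; Petrov $125; Ferraro $50; Sato $25; Halvorsen $175. Sum = $475.
Difference $500 − $475 = +$25 applied to largest profit-interest units (Halvorsen): Halvorsen becomes $200.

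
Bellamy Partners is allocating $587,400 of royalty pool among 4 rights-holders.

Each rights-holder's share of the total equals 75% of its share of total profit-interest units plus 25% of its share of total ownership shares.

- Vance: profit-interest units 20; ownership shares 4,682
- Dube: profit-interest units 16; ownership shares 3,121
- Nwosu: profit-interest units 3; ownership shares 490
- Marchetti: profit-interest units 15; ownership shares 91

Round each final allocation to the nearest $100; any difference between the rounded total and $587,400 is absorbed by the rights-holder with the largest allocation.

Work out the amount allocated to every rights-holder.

Vance: $245,100 | Dube: $185,200 | Nwosu: $33,100 | Marchetti: $124,000

Totals — profit-interest units 54, ownership shares 8,384.
Combined weights (75% profit-interest units + 25% ownership shares): Vance 0.4174; Dube 0.3153; Nwosu 0.0563; Marchetti 0.2110.
Unrounded shares: Vance 245,174.26; Dube 185,199.23; Nwosu 33,057.60; Marchetti 123,968.91.
At nearest $100: Vance $245,200; Dube $185,200; Nwosu $33,100; Marchetti $124,000. Sum = $587,500.
Difference $587,400 − $587,500 = −$100 applied to largest allocation (Vance): Vance becomes $245,100.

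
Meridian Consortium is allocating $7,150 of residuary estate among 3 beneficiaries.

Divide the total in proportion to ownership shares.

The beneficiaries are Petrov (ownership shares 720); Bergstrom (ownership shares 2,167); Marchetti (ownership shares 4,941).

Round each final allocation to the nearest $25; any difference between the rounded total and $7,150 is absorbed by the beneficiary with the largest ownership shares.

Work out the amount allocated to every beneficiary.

Petrov: $650 | Bergstrom: $1,975 | Marchetti: $4,525

Sum of ownership shares: 720 + 2,167 + 4,941 = 7,828.
Unrounded shares: Petrov 657.64; Bergstrom 1,979.31; Marchetti 4,513.05.
Rounded to nearest $25: Petrov $650; Bergstrom $1,975; Marchetti $4,525. Sum = $7,150.
Sum already equals the total — no adjustment.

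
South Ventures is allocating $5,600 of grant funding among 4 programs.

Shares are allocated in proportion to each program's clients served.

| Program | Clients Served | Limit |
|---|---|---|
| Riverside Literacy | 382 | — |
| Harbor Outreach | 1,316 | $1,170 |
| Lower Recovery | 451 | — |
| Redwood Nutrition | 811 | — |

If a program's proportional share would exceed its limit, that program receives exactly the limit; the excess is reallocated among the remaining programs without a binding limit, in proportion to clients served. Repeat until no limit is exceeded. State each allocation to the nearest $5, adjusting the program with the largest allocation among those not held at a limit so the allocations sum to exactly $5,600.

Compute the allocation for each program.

Clients served total: 2,960.
Pro-rata shares before constraints: Riverside Literacy 722.70; Harbor Outreach 2,489.73; Lower Recovery 853.24; Redwood Nutrition 1,534.32.
Held at cap: Harbor Outreach ($1,170); balance $4,430 reallocated over remaining clients served 1,644.
Redistributed shares: Riverside Literacy 1,029.36 → $1,030; Lower Recovery 1,215.29 → $1,215; Redwood Nutrition 2,185.36 → $2,185.

Riverside Literacy: $1,030 | Harbor Outreach: $1,170 | Lower Recovery: $1,215 | Redwood Nutrition: $2,185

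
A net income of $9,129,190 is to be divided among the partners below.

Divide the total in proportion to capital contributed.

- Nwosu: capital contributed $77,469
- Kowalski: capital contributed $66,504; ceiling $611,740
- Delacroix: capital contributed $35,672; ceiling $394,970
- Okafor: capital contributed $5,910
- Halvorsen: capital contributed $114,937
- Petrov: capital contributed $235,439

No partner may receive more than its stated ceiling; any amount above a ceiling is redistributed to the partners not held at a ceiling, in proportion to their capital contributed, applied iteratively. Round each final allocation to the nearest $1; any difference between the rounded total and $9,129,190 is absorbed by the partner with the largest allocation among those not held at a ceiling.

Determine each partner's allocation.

Sum of capital contributed: 535,931.
Proportional shares (ignoring caps): Nwosu 1,319,627.38; Kowalski 1,132,846.68; Delacroix 607,646.26; Okafor 100,672.499; Halvorsen 1,957,867.17; Petrov 4,010,530.02.
Capped: Kowalski ($611,740), Delacroix ($394,970); remaining pool $8,122,480 reallocated over remaining capital contributed 433,755.
Remaining shares: Nwosu 1,450,681.61 → $1,450,682; Okafor 110,670.44 → $110,670; Halvorsen 2,152,305.99 → $2,152,306; Petrov 4,408,821.96 → $4,408,822.

Nwosu: $1,450,682; Kowalski: $611,740; Delacroix: $394,970; Okafor: $110,670; Halvorsen: $2,152,306; Petrov: $4,408,822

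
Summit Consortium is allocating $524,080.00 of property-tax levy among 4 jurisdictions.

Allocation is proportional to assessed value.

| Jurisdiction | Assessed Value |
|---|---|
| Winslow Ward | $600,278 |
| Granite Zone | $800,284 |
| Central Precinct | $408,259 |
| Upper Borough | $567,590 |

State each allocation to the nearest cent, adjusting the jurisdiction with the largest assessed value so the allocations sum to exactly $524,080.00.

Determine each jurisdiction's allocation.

Winslow Ward: $132,381.85; Granite Zone: $176,490.03; Central Precinct: $90,035.09; Upper Borough: $125,173.03

Combined assessed value = 600,278 + 800,284 + 408,259 + 567,590 = 2,376,411.
Unrounded shares: Winslow Ward 132,381.8541; Granite Zone 176,490.0258; Central Precinct 90,035.0894; Upper Borough 125,173.0308.
At nearest cent: Winslow Ward $132,381.85; Granite Zone $176,490.03; Central Precinct $90,035.09; Upper Borough $125,173.03. Sum = $524,080.00.
No rounding difference to absorb.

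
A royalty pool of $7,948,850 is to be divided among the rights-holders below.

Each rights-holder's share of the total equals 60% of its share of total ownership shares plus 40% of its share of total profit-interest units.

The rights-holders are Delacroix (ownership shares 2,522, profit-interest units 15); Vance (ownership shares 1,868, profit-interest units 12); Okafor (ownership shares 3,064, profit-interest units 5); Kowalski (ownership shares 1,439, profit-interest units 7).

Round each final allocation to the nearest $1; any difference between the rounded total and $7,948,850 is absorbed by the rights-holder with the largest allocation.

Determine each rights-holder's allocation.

Totals — ownership shares 8,893, profit-interest units 39.
Combined weights (60% ownership shares + 40% profit-interest units): Delacroix 0.3240; Vance 0.2491; Okafor 0.2580; Kowalski 0.1689.
Raw shares: Delacroix 2,575,446.93; Vance 1,980,127.16; Okafor 2,050,854.501; Kowalski 1,342,421.41.
At nearest $1: Delacroix $2,575,447; Vance $1,980,127; Okafor $2,050,855; Kowalski $1,342,421. Sum = $7,948,850.
No rounding difference to absorb.

Delacroix: $2,575,447 | Vance: $1,980,127 | Okafor: $2,050,855 | Kowalski: $1,342,421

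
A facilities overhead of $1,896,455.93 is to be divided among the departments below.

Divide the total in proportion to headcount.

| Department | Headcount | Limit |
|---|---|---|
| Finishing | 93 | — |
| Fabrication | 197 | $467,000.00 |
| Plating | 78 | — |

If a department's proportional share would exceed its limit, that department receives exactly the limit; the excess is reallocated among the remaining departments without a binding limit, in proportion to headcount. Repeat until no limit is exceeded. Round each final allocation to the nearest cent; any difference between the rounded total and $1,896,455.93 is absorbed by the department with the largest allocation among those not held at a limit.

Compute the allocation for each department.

Finishing: $777,423.40; Fabrication: $467,000.00; Plating: $652,032.53

Combined headcount = 368.
Pro-rata shares before constraints: Finishing 479,267.3954; Fabrication 1,015,222.3321; Plating 401,966.2026.
Cap binds for Fabrication ($467,000.00); balance $1,429,455.93 reallocated over remaining headcount 171.
Remaining shares: Finishing 777,423.4005 → $777,423.40; Plating 652,032.5295 → $652,032.53.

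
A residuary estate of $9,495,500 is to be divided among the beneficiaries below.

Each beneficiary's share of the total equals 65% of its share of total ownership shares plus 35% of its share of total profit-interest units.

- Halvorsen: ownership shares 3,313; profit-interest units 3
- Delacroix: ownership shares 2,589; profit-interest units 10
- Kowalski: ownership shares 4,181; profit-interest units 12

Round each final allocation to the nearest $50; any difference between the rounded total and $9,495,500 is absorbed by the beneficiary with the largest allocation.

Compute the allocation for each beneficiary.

Halvorsen: $2,426,800; Delacroix: $2,914,150; Kowalski: $4,154,550

Ownership shares total 10,083; profit-interest units total 25.
Combined weights (65% ownership shares + 35% profit-interest units): Halvorsen 0.2556; Delacroix 0.3069; Kowalski 0.4375.
Pro-rata amounts: Halvorsen 2,426,787.24; Delacroix 2,914,166.41; Kowalski 4,154,546.35.
At nearest $50: Halvorsen $2,426,800; Delacroix $2,914,150; Kowalski $4,154,550. Sum = $9,495,500.
Rounded total matches; no reconciliation needed.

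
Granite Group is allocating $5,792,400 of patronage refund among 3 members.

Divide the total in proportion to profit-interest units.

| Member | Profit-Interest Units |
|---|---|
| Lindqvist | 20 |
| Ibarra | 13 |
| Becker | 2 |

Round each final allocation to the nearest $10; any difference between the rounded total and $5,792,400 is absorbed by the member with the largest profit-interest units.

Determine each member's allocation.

Lindqvist: $3,309,950 · Ibarra: $2,151,460 · Becker: $330,990

Sum of profit-interest units: 35.
Unrounded shares: Lindqvist 20/35 × $5,792,400 = 3,309,942.86; Ibarra 13/35 × $5,792,400 = 2,151,462.86; Becker 2/35 × $5,792,400 = 330,994.29.
At nearest $10: Lindqvist $3,309,940; Ibarra $2,151,460; Becker $330,990. Sum = $5,792,390.
Difference $5,792,400 − $5,792,390 = +$10 applied to largest profit-interest units (Lindqvist): Lindqvist becomes $3,309,950.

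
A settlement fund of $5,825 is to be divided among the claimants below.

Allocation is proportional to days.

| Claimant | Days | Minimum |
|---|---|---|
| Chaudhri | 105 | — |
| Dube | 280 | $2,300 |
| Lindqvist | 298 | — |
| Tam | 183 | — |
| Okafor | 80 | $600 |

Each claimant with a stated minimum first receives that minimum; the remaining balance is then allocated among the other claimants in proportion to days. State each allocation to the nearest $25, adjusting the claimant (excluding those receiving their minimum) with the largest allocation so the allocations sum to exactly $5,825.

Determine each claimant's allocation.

Chaudhri: $525 | Dube: $2,300 | Lindqvist: $1,475 | Tam: $925 | Okafor: $600

Guaranteed amounts: Dube $2,300; Okafor $600. Balance $2,925.
Balance split over remaining days 586: Chaudhri 524.10 → $525; Lindqvist 1,487.46 → $1,475; Tam 913.44 → $925.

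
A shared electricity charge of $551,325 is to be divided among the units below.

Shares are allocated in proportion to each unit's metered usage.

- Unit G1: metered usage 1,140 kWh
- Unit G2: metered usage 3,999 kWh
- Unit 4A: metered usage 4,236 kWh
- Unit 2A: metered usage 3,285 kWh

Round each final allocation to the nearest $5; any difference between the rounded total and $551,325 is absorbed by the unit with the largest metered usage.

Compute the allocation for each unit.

Metered usage total: 12,660.
Raw shares: Unit G1 1,140/12,660 × $551,325 = 49,645.38; Unit G2 3,999/12,660 × $551,325 = 174,150.76; Unit 4A 4,236/12,660 × $551,325 = 184,471.78; Unit 2A 3,285/12,660 × $551,325 = 143,057.08.
After rounding ($5): Unit G1 $49,645; Unit G2 $174,150; Unit 4A $184,470; Unit 2A $143,055. Sum = $551,320.
Difference $551,325 − $551,320 = +$5 applied to largest metered usage (Unit 4A): Unit 4A becomes $184,475.

Unit G1: $49,645; Unit G2: $174,150; Unit 4A: $184,475; Unit 2A: $143,055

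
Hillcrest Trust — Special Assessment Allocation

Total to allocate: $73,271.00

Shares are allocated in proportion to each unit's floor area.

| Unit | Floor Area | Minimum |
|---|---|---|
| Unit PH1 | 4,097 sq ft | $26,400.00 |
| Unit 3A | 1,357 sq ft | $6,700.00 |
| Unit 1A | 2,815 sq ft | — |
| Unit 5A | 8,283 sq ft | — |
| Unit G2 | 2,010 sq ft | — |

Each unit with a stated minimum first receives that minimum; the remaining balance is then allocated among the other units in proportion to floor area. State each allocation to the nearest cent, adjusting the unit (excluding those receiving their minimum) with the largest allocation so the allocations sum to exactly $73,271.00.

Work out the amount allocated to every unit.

Unit PH1: $26,400.00; Unit 3A: $6,700.00; Unit 1A: $8,626.90; Unit 5A: $25,384.22; Unit G2: $6,159.88

Guaranteed amounts: Unit PH1 $26,400.00; Unit 3A $6,700.00. Balance $40,171.00.
Balance split over remaining floor area 13,108: Unit 1A 8,626.8969 → $8,626.90; Unit 5A 25,384.2228 → $25,384.22; Unit G2 6,159.8802 → $6,159.88.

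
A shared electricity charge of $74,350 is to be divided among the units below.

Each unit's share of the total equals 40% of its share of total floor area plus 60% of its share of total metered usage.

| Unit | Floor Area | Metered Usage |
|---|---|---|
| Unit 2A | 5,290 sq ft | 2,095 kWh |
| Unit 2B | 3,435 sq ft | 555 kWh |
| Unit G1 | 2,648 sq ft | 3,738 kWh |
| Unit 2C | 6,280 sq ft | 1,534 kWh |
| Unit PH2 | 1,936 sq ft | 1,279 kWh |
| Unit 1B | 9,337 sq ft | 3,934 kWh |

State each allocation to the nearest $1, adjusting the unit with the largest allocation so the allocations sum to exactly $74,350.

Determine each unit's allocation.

Totals — floor area 28,926, metered usage 13,135.
Blended shares (40% floor area + 60% metered usage): Unit 2A 0.1689; Unit 2B 0.0729; Unit G1 0.2074; Unit 2C 0.1569; Unit PH2 0.0852; Unit 1B 0.3088.
Proportional shares: Unit 2A 12,554.05; Unit 2B 5,416.59; Unit G1 15,417.77; Unit 2C 11,666.60; Unit PH2 6,334.31; Unit 1B 22,960.67.
After rounding ($1): Unit 2A $12,554; Unit 2B $5,417; Unit G1 $15,418; Unit 2C $11,667; Unit PH2 $6,334; Unit 1B $22,961. Sum = $74,351.
Difference $74,350 − $74,351 = −$1 applied to largest allocation (Unit 1B): Unit 1B becomes $22,960.

Unit 2A: $12,554; Unit 2B: $5,417; Unit G1: $15,418; Unit 2C: $11,667; Unit PH2: $6,334; Unit 1B: $22,960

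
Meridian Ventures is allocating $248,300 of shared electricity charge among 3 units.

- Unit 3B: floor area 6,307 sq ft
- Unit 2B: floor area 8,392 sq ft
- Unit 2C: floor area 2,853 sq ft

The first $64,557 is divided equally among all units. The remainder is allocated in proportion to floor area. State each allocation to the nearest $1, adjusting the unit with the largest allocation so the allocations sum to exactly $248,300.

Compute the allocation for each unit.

First tranche $64,557 split equally: $21,519 each.
Remainder $183,743 by floor area (total 17,552): Unit 3B 66,024.79 → $66,025; Unit 2B 87,851.60 → $87,852; Unit 2C 29,866.61 → $29,867.
Rounding difference −$1 on remainder applied to Unit 2B.
Totals: Unit 3B $21,519 + $66,025 = $87,544; Unit 2B $21,519 + $87,851 = $109,370; Unit 2C $21,519 + $29,867 = $51,386.

Unit 3B: $87,544; Unit 2B: $109,370; Unit 2C: $51,386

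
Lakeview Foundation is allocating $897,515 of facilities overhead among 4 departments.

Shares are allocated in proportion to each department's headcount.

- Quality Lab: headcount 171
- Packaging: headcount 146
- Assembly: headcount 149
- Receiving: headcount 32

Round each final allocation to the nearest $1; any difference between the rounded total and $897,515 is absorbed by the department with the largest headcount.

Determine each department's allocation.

Quality Lab: $308,182; Packaging: $263,127; Assembly: $268,534; Receiving: $57,672

Total headcount = 498.
Unrounded shares: Quality Lab 171/498 × $897,515 = 308,182.86; Packaging 146/498 × $897,515 = 263,126.89; Assembly 149/498 × $897,515 = 268,533.60; Receiving 32/498 × $897,515 = 57,671.65.
At nearest $1: Quality Lab $308,183; Packaging $263,127; Assembly $268,534; Receiving $57,672. Sum = $897,516.
Difference $897,515 − $897,516 = −$1 applied to largest headcount (Quality Lab): Quality Lab becomes $308,182.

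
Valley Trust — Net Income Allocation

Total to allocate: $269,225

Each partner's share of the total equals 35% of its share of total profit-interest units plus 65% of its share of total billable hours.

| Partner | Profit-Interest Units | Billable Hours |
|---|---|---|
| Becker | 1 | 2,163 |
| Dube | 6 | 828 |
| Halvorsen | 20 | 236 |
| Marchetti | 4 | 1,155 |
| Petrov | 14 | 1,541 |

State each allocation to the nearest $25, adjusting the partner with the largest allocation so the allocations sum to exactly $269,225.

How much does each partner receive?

Totals — profit-interest units 45, billable hours 5,923.
Composite weights (35% profit-interest units + 65% billable hours): Becker 0.2451; Dube 0.1375; Halvorsen 0.1815; Marchetti 0.1579; Petrov 0.2780.
Proportional shares: Becker 66,000.25; Dube 37,027.26; Halvorsen 48,852.11; Marchetti 42,500.60; Petrov 74,844.77.
At nearest $25: Becker $66,000; Dube $37,025; Halvorsen $48,850; Marchetti $42,500; Petrov $74,850. Sum = $269,225.
Rounded total matches; no reconciliation needed.

Becker: $66,000 | Dube: $37,025 | Halvorsen: $48,850 | Marchetti: $42,500 | Petrov: $74,850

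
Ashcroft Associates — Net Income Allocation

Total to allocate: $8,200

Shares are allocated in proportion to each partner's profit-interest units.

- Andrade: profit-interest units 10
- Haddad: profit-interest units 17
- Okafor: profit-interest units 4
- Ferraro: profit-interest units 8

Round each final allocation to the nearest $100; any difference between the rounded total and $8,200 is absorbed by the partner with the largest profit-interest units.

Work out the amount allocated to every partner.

Total profit-interest units = 10 + 17 + 4 + 8 = 39.
Proportional shares: Andrade 2,102.56; Haddad 3,574.36; Okafor 841.03; Ferraro 1,682.05.
At nearest $100: Andrade $2,100; Haddad $3,600; Okafor $800; Ferraro $1,700. Sum = $8,200.
Sum already equals the total — no adjustment.

Andrade: $2,100; Haddad: $3,600; Okafor: $800; Ferraro: $1,700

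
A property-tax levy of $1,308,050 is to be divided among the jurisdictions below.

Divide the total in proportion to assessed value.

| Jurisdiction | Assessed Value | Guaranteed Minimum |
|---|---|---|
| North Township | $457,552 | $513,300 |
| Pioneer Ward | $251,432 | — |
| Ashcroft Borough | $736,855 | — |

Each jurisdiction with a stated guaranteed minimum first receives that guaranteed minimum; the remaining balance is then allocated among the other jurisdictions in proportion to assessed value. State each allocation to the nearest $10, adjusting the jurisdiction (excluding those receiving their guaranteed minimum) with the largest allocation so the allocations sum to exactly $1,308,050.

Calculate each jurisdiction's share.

North Township: $513,300 | Pioneer Ward: $202,190 | Ashcroft Borough: $592,560

Guaranteed amounts: North Township $513,300. Remaining pool $794,750.
Remaining pool split over remaining assessed value 988,287: Pioneer Ward 202,193.88 → $202,190; Ashcroft Borough 592,556.12 → $592,560.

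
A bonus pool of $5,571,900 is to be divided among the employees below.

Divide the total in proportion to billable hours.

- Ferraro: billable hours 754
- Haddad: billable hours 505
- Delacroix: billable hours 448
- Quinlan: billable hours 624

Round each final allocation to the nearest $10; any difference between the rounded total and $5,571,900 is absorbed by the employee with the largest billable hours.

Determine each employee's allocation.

Billable hours total: 2,331.
Pro-rata amounts: Ferraro 754/2,331 × $5,571,900 = 1,802,322.01; Haddad 505/2,331 × $5,571,900 = 1,207,125.48; Delacroix 448/2,331 × $5,571,900 = 1,070,875.68; Quinlan 624/2,331 × $5,571,900 = 1,491,576.83.
After rounding ($10): Ferraro $1,802,320; Haddad $1,207,130; Delacroix $1,070,880; Quinlan $1,491,580. Sum = $5,571,910.
Difference $5,571,900 − $5,571,910 = −$10 applied to largest billable hours (Ferraro): Ferraro becomes $1,802,310.

Ferraro: $1,802,310 · Haddad: $1,207,130 · Delacroix: $1,070,880 · Quinlan: $1,491,580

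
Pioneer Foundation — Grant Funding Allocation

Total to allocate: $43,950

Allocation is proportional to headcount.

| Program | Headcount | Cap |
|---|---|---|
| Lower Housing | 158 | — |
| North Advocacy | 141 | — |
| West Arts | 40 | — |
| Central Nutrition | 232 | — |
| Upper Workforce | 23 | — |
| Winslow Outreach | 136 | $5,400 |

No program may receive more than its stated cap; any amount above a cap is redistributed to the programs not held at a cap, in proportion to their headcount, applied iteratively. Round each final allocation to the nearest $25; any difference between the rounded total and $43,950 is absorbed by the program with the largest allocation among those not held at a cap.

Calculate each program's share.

Lower Housing: $10,250 | North Advocacy: $9,150 | West Arts: $2,600 | Central Nutrition: $15,050 | Upper Workforce: $1,500 | Winslow Outreach: $5,400

Combined headcount = 730.
Proportional shares (ignoring caps): Lower Housing 9,512.47; North Advocacy 8,488.97; West Arts 2,408.22; Central Nutrition 13,967.67; Upper Workforce 1,384.73; Winslow Outreach 8,187.95.
Held at cap: Winslow Outreach ($5,400); residual $38,550 reallocated over remaining headcount 594.
Shares after redistribution: Lower Housing 10,254.04 → $10,250; North Advocacy 9,150.76 → $9,150; West Arts 2,595.96 → $2,600; Central Nutrition 15,056.57 → $15,050; Upper Workforce 1,492.68 → $1,500.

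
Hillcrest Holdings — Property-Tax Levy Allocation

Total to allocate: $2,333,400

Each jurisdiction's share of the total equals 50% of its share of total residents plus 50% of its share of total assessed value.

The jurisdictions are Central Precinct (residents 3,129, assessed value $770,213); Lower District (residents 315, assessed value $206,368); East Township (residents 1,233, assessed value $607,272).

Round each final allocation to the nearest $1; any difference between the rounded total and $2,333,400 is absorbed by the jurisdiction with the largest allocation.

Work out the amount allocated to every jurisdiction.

Central Precinct: $1,347,900 · Lower District: $230,593 · East Township: $754,907

Totals — residents 4,677, assessed value 1,583,853.
Blended shares (50% residents + 50% assessed value): Central Precinct 0.5777; Lower District 0.0988; East Township 0.3235.
Pro-rata amounts: Central Precinct 1,347,899.37; Lower District 230,593.34; East Township 754,907.29.
At nearest $1: Central Precinct $1,347,899; Lower District $230,593; East Township $754,907. Sum = $2,333,399.
Difference $2,333,400 − $2,333,399 = +$1 applied to largest allocation (Central Precinct): Central Precinct becomes $1,347,900.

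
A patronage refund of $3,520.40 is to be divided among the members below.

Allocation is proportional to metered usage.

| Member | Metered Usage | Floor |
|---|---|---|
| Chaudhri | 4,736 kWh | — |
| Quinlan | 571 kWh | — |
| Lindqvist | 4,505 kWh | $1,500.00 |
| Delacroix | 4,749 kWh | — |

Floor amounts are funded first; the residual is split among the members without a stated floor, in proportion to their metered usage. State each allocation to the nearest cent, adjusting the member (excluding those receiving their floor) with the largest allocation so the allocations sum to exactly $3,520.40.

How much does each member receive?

Minimums first: Lindqvist $1,500.00. Residual $2,020.40.
Residual split over remaining metered usage 10,056: Chaudhri 951.5329 → $951.53; Quinlan 114.7224 → $114.72; Delacroix 954.1447 → $954.14.
Rounding difference +$0.01 applied to Delacroix → $954.15.

Chaudhri: $951.53 · Quinlan: $114.72 · Lindqvist: $1,500.00 · Delacroix: $954.15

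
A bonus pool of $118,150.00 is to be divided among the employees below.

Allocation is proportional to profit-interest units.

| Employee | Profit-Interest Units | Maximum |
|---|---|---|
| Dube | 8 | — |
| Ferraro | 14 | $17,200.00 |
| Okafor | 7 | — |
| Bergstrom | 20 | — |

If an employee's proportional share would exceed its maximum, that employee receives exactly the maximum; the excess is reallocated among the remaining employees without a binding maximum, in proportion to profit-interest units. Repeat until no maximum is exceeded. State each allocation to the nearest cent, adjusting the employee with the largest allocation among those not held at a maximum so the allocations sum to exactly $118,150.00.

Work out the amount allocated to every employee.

Dube: $23,074.29 · Ferraro: $17,200.00 · Okafor: $20,190.00 · Bergstrom: $57,685.71

Combined profit-interest units = 49.
Pro-rata shares before constraints: Dube 19,289.7959; Ferraro 33,757.1429; Okafor 16,878.5714; Bergstrom 48,224.4898.
Cap binds for Ferraro ($17,200.00); remaining pool $100,950.00 reallocated over remaining profit-interest units 35.
Remaining shares: Dube 23,074.2857 → $23,074.29; Okafor 20,190.0000 → $20,190.00; Bergstrom 57,685.7143 → $57,685.71.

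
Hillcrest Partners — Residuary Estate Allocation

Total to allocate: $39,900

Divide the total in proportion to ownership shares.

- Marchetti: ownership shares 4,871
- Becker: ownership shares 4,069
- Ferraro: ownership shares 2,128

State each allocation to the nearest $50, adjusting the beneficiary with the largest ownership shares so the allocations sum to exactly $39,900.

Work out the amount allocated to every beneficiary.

Marchetti: $17,600 · Becker: $14,650 · Ferraro: $7,650

Ownership shares total: 4,871 + 4,069 + 2,128 = 11,068.
Unrounded shares: Marchetti 17,559.89; Becker 14,668.69; Ferraro 7,671.41.
Rounded to nearest $50: Marchetti $17,550; Becker $14,650; Ferraro $7,650. Sum = $39,850.
Difference $39,900 − $39,850 = +$50 applied to largest ownership shares (Marchetti): Marchetti becomes $17,600.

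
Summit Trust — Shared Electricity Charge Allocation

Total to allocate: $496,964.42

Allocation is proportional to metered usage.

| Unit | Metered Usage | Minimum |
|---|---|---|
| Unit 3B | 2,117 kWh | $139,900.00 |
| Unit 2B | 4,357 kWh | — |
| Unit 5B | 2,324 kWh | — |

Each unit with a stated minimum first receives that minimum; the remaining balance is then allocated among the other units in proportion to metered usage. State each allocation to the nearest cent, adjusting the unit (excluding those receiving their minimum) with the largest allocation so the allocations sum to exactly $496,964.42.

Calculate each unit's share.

Minimums first: Unit 3B $139,900.00. Balance $357,064.42.
Balance split over remaining metered usage 6,681: Unit 2B 232,858.8053 → $232,858.81; Unit 5B 124,205.6147 → $124,205.61.

Unit 3B: $139,900.00 · Unit 2B: $232,858.81 · Unit 5B: $124,205.61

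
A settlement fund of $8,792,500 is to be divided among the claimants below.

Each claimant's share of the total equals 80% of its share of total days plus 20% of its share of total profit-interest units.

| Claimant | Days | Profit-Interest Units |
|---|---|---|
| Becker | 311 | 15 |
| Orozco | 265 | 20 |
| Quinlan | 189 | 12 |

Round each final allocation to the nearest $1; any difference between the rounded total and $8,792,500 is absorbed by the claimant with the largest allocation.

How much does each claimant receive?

Days total 765; profit-interest units total 47.
Combined weights (80% days + 20% profit-interest units): Becker 0.3891; Orozco 0.3622; Quinlan 0.2487.
Pro-rata amounts: Becker 3,420,797.26; Orozco 3,184,912.25; Quinlan 2,186,790.49.
After rounding ($1): Becker $3,420,797; Orozco $3,184,912; Quinlan $2,186,790. Sum = $8,792,499.
Difference $8,792,500 − $8,792,499 = +$1 applied to largest allocation (Becker): Becker becomes $3,420,798.

Becker: $3,420,798 · Orozco: $3,184,912 · Quinlan: $2,186,790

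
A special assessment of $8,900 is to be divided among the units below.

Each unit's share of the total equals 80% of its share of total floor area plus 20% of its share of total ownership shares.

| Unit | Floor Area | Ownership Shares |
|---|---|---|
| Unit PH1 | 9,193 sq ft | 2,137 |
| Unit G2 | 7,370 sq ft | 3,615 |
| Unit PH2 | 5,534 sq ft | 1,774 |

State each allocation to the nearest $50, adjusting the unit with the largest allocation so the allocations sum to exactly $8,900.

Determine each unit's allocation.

Totals — floor area 22,097, ownership shares 7,526.
Blended shares (80% floor area + 20% ownership shares): Unit PH1 0.3896; Unit G2 0.3629; Unit PH2 0.2475.
Pro-rata amounts: Unit PH1 3,467.56; Unit G2 3,229.73; Unit PH2 2,202.72.
Rounded to nearest $50: Unit PH1 $3,450; Unit G2 $3,250; Unit PH2 $2,200. Sum = $8,900.
Rounded total matches; no reconciliation needed.

Unit PH1: $3,450; Unit G2: $3,250; Unit PH2: $2,200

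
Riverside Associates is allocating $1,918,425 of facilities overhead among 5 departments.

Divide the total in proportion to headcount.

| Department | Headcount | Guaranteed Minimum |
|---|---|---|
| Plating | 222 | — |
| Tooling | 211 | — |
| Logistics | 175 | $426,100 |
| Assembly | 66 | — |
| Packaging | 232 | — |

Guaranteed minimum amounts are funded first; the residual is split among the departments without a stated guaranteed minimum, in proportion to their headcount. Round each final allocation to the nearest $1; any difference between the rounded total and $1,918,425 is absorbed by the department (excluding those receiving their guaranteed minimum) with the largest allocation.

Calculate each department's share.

Plating: $453,210; Tooling: $430,753; Logistics: $426,100; Assembly: $134,738; Packaging: $473,624

Guaranteed amounts: Logistics $426,100. Balance $1,492,325.
Balance split over remaining headcount 731: Plating 453,209.51 → $453,210; Tooling 430,753.18 → $430,753; Assembly 134,737.96 → $134,738; Packaging 473,624.35 → $473,624.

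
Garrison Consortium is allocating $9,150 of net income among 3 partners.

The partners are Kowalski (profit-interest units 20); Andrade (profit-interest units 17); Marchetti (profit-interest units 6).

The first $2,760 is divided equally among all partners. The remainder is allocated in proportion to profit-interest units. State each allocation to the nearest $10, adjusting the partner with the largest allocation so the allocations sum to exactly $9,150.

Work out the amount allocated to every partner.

Kowalski: $3,890; Andrade: $3,450; Marchetti: $1,810

$2,760 shared equally gives $920 per partner.
Remainder $6,390 by profit-interest units (total 43): Kowalski 2,972.09 → $2,970; Andrade 2,526.28 → $2,530; Marchetti 891.63 → $890.
Totals: Kowalski $920 + $2,970 = $3,890; Andrade $920 + $2,530 = $3,450; Marchetti $920 + $890 = $1,810.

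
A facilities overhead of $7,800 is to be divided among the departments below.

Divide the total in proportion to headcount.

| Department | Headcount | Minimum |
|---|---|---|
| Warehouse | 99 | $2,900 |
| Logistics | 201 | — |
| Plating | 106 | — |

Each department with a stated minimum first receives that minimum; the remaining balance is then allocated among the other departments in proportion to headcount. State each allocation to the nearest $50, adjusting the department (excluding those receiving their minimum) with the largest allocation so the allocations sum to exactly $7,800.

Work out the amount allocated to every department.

Warehouse: $2,900 · Logistics: $3,200 · Plating: $1,700

Guaranteed amounts: Warehouse $2,900. Residual $4,900.
Residual split over remaining headcount 307: Logistics 3,208.14 → $3,200; Plating 1,691.86 → $1,700.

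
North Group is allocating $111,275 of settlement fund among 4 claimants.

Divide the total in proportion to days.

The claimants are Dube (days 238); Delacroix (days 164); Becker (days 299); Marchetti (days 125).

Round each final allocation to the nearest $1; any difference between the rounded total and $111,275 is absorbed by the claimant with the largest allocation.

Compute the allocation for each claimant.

Combined days = 826.
Raw shares: Dube 238/826 × $111,275 = 32,062.29; Delacroix 164/826 × $111,275 = 22,093.34; Becker 299/826 × $111,275 = 40,279.93; Marchetti 125/826 × $111,275 = 16,839.44.
At nearest $1: Dube $32,062; Delacroix $22,093; Becker $40,280; Marchetti $16,839. Sum = $111,274.
Difference $111,275 − $111,274 = +$1 applied to largest allocation (Becker): Becker becomes $40,281.

Dube: $32,062 · Delacroix: $22,093 · Becker: $40,281 · Marchetti: $16,839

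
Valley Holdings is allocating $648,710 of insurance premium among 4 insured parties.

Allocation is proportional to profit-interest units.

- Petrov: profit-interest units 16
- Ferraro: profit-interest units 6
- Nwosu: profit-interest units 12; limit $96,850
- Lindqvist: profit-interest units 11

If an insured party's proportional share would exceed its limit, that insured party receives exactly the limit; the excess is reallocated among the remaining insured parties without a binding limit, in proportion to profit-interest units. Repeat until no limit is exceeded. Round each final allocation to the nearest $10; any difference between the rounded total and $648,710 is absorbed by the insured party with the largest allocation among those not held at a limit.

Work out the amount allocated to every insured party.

Combined profit-interest units = 45.
Proportional shares (ignoring caps): Petrov 230,652.44; Ferraro 86,494.67; Nwosu 172,989.33; Lindqvist 158,573.56.
Cap binds for Nwosu ($96,850); residual $551,860 reallocated over remaining profit-interest units 33.
Shares after redistribution: Petrov 267,568.48 → $267,570; Ferraro 100,338.18 → $100,340; Lindqvist 183,953.33 → $183,950.

Petrov: $267,570 · Ferraro: $100,340 · Nwosu: $96,850 · Lindqvist: $183,950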